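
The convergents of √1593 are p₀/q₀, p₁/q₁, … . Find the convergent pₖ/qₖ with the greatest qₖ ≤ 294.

5468/137

√1593 = [39; 1, 10, 2, 2, 2, 10, 1, 78, …] (period length 8).
Convergents:
  p_0/q_0 = 39/1
  p_1/q_1 = 40/1
  p_2/q_2 = 439/11
  p_3/q_3 = 918/23
  p_4/q_4 = 2275/57
  p_5/q_5 = 5468/137
  p_6/q_6 = 56955/1427
q_5 = 137 ≤ 294 < 1427 = q_6, so the answer is 5468/137.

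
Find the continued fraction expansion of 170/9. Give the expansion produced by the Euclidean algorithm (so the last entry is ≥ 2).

[18; 1, 8]

170 = 18*9 + 8
9 = 1*8 + 1
8 = 8*1 + 0  (stop)
So 170/9 = [18; 1, 8].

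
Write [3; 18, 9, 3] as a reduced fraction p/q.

1549/507

Fold from the inside: start with 3/1.
  9 + 1/3 = 28/3
  18 + 3/28 = 507/28
  3 + 28/507 = 1549/507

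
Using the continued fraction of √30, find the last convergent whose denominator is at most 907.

2525/461

√30 = [5; 2, 10, …] (period length 2).
Convergents:
  p_0/q_0 = 5/1
  p_1/q_1 = 11/2
  p_2/q_2 = 115/21
  p_3/q_3 = 241/44
  p_4/q_4 = 2525/461
  p_5/q_5 = 5291/966
q_4 = 461 ≤ 907 < 966 = q_5, so the answer is 2525/461.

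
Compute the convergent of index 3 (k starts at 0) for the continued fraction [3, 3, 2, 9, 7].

Using pₖ = aₖpₖ₋₁ + pₖ₋₂, qₖ = aₖqₖ₋₁ + qₖ₋₂ (with p₋₁=1, p₋₂=0, q₋₁=0, q₋₂=1):
  k=0: a=3, p=3, q=1
  k=1: a=3, p=10, q=3
  k=2: a=2, p=23, q=7
  k=3: a=9, p=217, q=66

217/66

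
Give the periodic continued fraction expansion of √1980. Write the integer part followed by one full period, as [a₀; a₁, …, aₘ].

a₀ = ⌊√1980⌋ = 44.
With m₀=0, d₀=1 and mₖ₊₁ = dₖaₖ − mₖ, dₖ₊₁ = (n − mₖ₊₁²)/dₖ, aₖ₊₁ = ⌊(a₀+mₖ₊₁)/dₖ₊₁⌋:
  k=1: m=44, d=44, a=2
  k=2: m=44, d=1, a=88
d=1 and a=2a₀=88 at k=2, so the next step gives (m, d) = (44, 44) again — its k=1 value — and the period has length 2.

[44; 2, 88]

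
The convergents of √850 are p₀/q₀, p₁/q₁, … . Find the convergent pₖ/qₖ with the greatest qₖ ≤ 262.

2449/84

√850 = [29; 6, 2, 6, 58, …] (period length 4).
Convergents:
  p_0/q_0 = 29/1
  p_1/q_1 = 175/6
  p_2/q_2 = 379/13
  p_3/q_3 = 2449/84
  p_4/q_4 = 142421/4885
q_3 = 84 ≤ 262 < 4885 = q_4, so the answer is 2449/84.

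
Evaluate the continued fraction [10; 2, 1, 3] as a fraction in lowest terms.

Using pₖ = aₖpₖ₋₁ + pₖ₋₂ and qₖ = aₖqₖ₋₁ + qₖ₋₂:
  k=0: a=10, p=10, q=1
  k=1: a=2, p=21, q=2
  k=2: a=1, p=31, q=3
  k=3: a=3, p=114, q=11

114/11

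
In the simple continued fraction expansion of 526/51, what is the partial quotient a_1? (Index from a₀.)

3

526 = 10·51 + 16   →  a_0 = 10
51 = 3·16 + 3   →  a_1 = 3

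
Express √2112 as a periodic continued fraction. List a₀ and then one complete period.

[45; 1, 21, 1, 90]

a₀ = ⌊√2112⌋ = 45.
With m₀=0, d₀=1 and mₖ₊₁ = dₖaₖ − mₖ, dₖ₊₁ = (n − mₖ₊₁²)/dₖ, aₖ₊₁ = ⌊(a₀+mₖ₊₁)/dₖ₊₁⌋:
  k=1: m=45, d=87, a=1
  k=2: m=42, d=4, a=21
  k=3: m=42, d=87, a=1
  k=4: m=45, d=1, a=90
d=1 and a=2a₀=90 at k=4, so the next step gives (m, d) = (45, 87) again — its k=1 value — and the period has length 4.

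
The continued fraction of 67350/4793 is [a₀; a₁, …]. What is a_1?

67350 = 14·4793 + 248   →  a_0 = 14
4793 = 19·248 + 81   →  a_1 = 19

19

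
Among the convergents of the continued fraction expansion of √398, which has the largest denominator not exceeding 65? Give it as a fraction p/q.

399/20

√398 = [19; 1, 18, 1, 38, …] (period length 4).
Convergents:
  p_0/q_0 = 19/1
  p_1/q_1 = 20/1
  p_2/q_2 = 379/19
  p_3/q_3 = 399/20
  p_4/q_4 = 15541/779
q_3 = 20 ≤ 65 < 779 = q_4, so the answer is 399/20.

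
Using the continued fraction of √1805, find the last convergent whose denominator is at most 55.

√1805 = [42; 2, 16, 2, 84, …] (period length 4).
Convergents:
  p_0/q_0 = 42/1
  p_1/q_1 = 85/2
  p_2/q_2 = 1402/33
  p_3/q_3 = 2889/68
q_2 = 33 ≤ 55 < 68 = q_3, so the answer is 1402/33.

1402/33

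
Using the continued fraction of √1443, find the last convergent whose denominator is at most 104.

√1443 = [37; 1, 74, …] (period length 2).
Convergents:
  p_0/q_0 = 37/1
  p_1/q_1 = 38/1
  p_2/q_2 = 2849/75
  p_3/q_3 = 2887/76
  p_4/q_4 = 216487/5699
q_3 = 76 ≤ 104 < 5699 = q_4, so the answer is 2887/76.

2887/76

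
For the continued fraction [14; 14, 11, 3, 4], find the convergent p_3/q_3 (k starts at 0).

6740/479

Using pₖ = aₖpₖ₋₁ + pₖ₋₂, qₖ = aₖqₖ₋₁ + qₖ₋₂ (with p₋₁=1, p₋₂=0, q₋₁=0, q₋₂=1):
  k=0: a=14, p=14, q=1
  k=1: a=14, p=197, q=14
  k=2: a=11, p=2181, q=155
  k=3: a=3, p=6740, q=479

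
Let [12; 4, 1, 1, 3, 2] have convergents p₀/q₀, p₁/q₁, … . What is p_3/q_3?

Using pₖ = aₖpₖ₋₁ + pₖ₋₂, qₖ = aₖqₖ₋₁ + qₖ₋₂ (with p₋₁=1, p₋₂=0, q₋₁=0, q₋₂=1):
  k=0: a=12, p=12, q=1
  k=1: a=4, p=49, q=4
  k=2: a=1, p=61, q=5
  k=3: a=1, p=110, q=9

110/9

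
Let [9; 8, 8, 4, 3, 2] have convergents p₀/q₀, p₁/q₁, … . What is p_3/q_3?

2445/268

Using pₖ = aₖpₖ₋₁ + pₖ₋₂, qₖ = aₖqₖ₋₁ + qₖ₋₂ (with p₋₁=1, p₋₂=0, q₋₁=0, q₋₂=1):
  k=0: a=9, p=9, q=1
  k=1: a=8, p=73, q=8
  k=2: a=8, p=593, q=65
  k=3: a=4, p=2445, q=268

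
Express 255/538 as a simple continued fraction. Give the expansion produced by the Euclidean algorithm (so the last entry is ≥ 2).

[0; 2, 9, 9, 3]

255 = 0*538 + 255
538 = 2*255 + 28
255 = 9*28 + 3
28 = 9*3 + 1
3 = 3*1 + 0  (stop)
So 255/538 = [0; 2, 9, 9, 3].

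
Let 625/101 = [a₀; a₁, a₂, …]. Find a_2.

3

625 = 6·101 + 19   →  a_0 = 6
101 = 5·19 + 6   →  a_1 = 5
19 = 3·6 + 1   →  a_2 = 3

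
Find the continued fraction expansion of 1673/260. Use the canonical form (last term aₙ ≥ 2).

1673 = 6*260 + 113
260 = 2*113 + 34
113 = 3*34 + 11
34 = 3*11 + 1
11 = 11*1 + 0  (stop)
So 1673/260 = [6; 2, 3, 3, 11].

[6; 2, 3, 3, 11]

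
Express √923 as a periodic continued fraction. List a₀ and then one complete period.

a₀ = ⌊√923⌋ = 30.

[30; 2, 1, 1, 1, 2, 60]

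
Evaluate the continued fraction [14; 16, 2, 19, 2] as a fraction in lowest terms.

Fold from the inside: start with 2/1.
  19 + 1/2 = 39/2
  2 + 2/39 = 80/39
  16 + 39/80 = 1319/80
  14 + 80/1319 = 18546/1319

18546/1319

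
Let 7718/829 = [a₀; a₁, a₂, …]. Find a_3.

2

7718 = 9·829 + 257   →  a_0 = 9
829 = 3·257 + 58   →  a_1 = 3
257 = 4·58 + 25   →  a_2 = 4
58 = 2·25 + 8   →  a_3 = 2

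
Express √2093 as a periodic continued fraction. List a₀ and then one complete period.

a₀ = ⌊√2093⌋ = 45.
With m₀=0, d₀=1 and mₖ₊₁ = dₖaₖ − mₖ, dₖ₊₁ = (n − mₖ₊₁²)/dₖ, aₖ₊₁ = ⌊(a₀+mₖ₊₁)/dₖ₊₁⌋:
  k=1: m=45, d=68, a=1
  k=2: m=23, d=23, a=2
  k=3: m=23, d=68, a=1
  k=4: m=45, d=1, a=90
d=1 and a=2a₀=90 at k=4, so the next step gives (m, d) = (45, 68) again — its k=1 value — and the period has length 4.

[45; 1, 2, 1, 90]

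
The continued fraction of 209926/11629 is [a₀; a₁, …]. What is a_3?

1

209926 = 18·11629 + 604   →  a_0 = 18
11629 = 19·604 + 153   →  a_1 = 19
604 = 3·153 + 145   →  a_2 = 3
153 = 1·145 + 8   →  a_3 = 1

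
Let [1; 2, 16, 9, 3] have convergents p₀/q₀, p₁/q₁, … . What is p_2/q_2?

Using pₖ = aₖpₖ₋₁ + pₖ₋₂, qₖ = aₖqₖ₋₁ + qₖ₋₂ (with p₋₁=1, p₋₂=0, q₋₁=0, q₋₂=1):
  k=0: a=1, p=1, q=1
  k=1: a=2, p=3, q=2
  k=2: a=16, p=49, q=33

49/33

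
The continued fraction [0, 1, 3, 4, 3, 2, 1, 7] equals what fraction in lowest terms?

Using pₖ = aₖpₖ₋₁ + pₖ₋₂ and qₖ = aₖqₖ₋₁ + qₖ₋₂:
  k=0: a=0, p=0, q=1
  k=1: a=1, p=1, q=1
  k=2: a=3, p=3, q=4
  k=3: a=4, p=13, q=17
  k=4: a=3, p=42, q=55
  k=5: a=2, p=97, q=127
  k=6: a=1, p=139, q=182
  k=7: a=7, p=1070, q=1401

1070/1401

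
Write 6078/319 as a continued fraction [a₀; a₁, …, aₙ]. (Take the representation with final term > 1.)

6078 = 19·319 + 17
319 = 18·17 + 13
17 = 1·13 + 4
13 = 3·4 + 1
4 = 4·1 + 0  (stop)
So 6078/319 = [19; 18, 1, 3, 4].

[19; 18, 1, 3, 4]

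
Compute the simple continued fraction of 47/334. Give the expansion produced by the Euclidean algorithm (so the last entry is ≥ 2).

47 = 0×334 + 47
334 = 7×47 + 5
47 = 9×5 + 2
5 = 2×2 + 1
2 = 2×1 + 0  (stop)
So 47/334 = [0; 7, 9, 2, 2].

[0; 7, 9, 2, 2]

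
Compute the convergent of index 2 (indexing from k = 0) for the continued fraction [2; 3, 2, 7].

16/7

Using pₖ = aₖpₖ₋₁ + pₖ₋₂, qₖ = aₖqₖ₋₁ + qₖ₋₂ (with p₋₁=1, p₋₂=0, q₋₁=0, q₋₂=1):
  k=0: a=2, p=2, q=1
  k=1: a=3, p=7, q=3
  k=2: a=2, p=16, q=7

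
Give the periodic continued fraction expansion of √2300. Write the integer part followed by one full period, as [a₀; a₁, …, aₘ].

a₀ = ⌊√2300⌋ = 47.
With m₀=0, d₀=1 and mₖ₊₁ = dₖaₖ − mₖ, dₖ₊₁ = (n − mₖ₊₁²)/dₖ, aₖ₊₁ = ⌊(a₀+mₖ₊₁)/dₖ₊₁⌋:
  k=1: m=47, d=91, a=1
  k=2: m=44, d=4, a=22
  k=3: m=44, d=91, a=1
  k=4: m=47, d=1, a=94
d=1 and a=2a₀=94 at k=4, so the next step gives (m, d) = (47, 91) again — its k=1 value — and the period has length 4.

[47; 1, 22, 1, 94]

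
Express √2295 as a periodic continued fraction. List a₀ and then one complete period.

[47; 1, 9, 1, 1, 1, 9, 1, 94]

a₀ = ⌊√2295⌋ = 47.
With m₀=0, d₀=1 and mₖ₊₁ = dₖaₖ − mₖ, dₖ₊₁ = (n − mₖ₊₁²)/dₖ, aₖ₊₁ = ⌊(a₀+mₖ₊₁)/dₖ₊₁⌋:
  k=1: m=47, d=86, a=1
  k=2: m=39, d=9, a=9
  k=3: m=42, d=59, a=1
  k=4: m=17, d=34, a=1
  k=5: m=17, d=59, a=1
  k=6: m=42, d=9, a=9
  k=7: m=39, d=86, a=1
  k=8: m=47, d=1, a=94
d=1 and a=2a₀=94 at k=8, so the next step gives (m, d) = (47, 86) again — its k=1 value — and the period has length 8.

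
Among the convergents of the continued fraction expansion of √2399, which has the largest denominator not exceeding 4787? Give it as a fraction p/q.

√2399 = [48; 1, 47, 1, 96, …] (period length 4).
Convergents:
  p_0/q_0 = 48/1
  p_1/q_1 = 49/1
  p_2/q_2 = 2351/48
  p_3/q_3 = 2400/49
  p_4/q_4 = 232751/4752
  p_5/q_5 = 235151/4801
q_4 = 4752 ≤ 4787 < 4801 = q_5, so the answer is 232751/4752.

232751/4752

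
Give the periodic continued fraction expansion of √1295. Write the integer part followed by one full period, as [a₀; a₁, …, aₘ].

a₀ = ⌊√1295⌋ = 35.
With m₀=0, d₀=1 and mₖ₊₁ = dₖaₖ − mₖ, dₖ₊₁ = (n − mₖ₊₁²)/dₖ, aₖ₊₁ = ⌊(a₀+mₖ₊₁)/dₖ₊₁⌋:
  k=1: m=35, d=70, a=1
  k=2: m=35, d=1, a=70
d=1 and a=2a₀=70 at k=2, so the next step gives (m, d) = (35, 70) again — its k=1 value — and the period has length 2.

[35; 1, 70]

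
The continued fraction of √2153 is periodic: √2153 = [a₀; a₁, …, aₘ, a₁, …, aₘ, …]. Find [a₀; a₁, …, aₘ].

a₀ = ⌊√2153⌋ = 46.

[46; 2, 2, 92]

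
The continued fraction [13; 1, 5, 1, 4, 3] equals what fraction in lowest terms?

1510/109

Using pₖ = aₖpₖ₋₁ + pₖ₋₂ and qₖ = aₖqₖ₋₁ + qₖ₋₂:
  k=0: a=13, p=13, q=1
  k=1: a=1, p=14, q=1
  k=2: a=5, p=83, q=6
  k=3: a=1, p=97, q=7
  k=4: a=4, p=471, q=34
  k=5: a=3, p=1510, q=109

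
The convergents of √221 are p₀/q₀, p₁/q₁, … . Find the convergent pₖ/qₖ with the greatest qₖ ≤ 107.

1442/97

√221 = [14; 1, 6, 2, 6, 1, 28, …] (period length 6).
Convergents:
  p_0/q_0 = 14/1
  p_1/q_1 = 15/1
  p_2/q_2 = 104/7
  p_3/q_3 = 223/15
  p_4/q_4 = 1442/97
  p_5/q_5 = 1665/112
q_4 = 97 ≤ 107 < 112 = q_5, so the answer is 1442/97.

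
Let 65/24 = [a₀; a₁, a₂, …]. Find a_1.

65 = 2·24 + 17   →  a_0 = 2
24 = 1·17 + 7   →  a_1 = 1

1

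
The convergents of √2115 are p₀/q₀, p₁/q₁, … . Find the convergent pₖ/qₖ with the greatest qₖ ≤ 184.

√2115 = [45; 1, 90, …] (period length 2).
Convergents:
  p_0/q_0 = 45/1
  p_1/q_1 = 46/1
  p_2/q_2 = 4185/91
  p_3/q_3 = 4231/92
  p_4/q_4 = 384975/8371
q_3 = 92 ≤ 184 < 8371 = q_4, so the answer is 4231/92.

4231/92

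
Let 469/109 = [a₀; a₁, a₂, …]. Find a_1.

469 = 4·109 + 33   →  a_0 = 4
109 = 3·33 + 10   →  a_1 = 3

3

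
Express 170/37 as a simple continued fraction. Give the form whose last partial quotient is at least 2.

170 = 4·37 + 22
37 = 1·22 + 15
22 = 1·15 + 7
15 = 2·7 + 1
7 = 7·1 + 0  (stop)
So 170/37 = [4; 1, 1, 2, 7].

[4; 1, 1, 2, 7]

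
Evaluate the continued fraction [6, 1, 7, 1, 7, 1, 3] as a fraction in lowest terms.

Using pₖ = aₖpₖ₋₁ + pₖ₋₂ and qₖ = aₖqₖ₋₁ + qₖ₋₂:
  k=0: a=6, p=6, q=1
  k=1: a=1, p=7, q=1
  k=2: a=7, p=55, q=8
  k=3: a=1, p=62, q=9
  k=4: a=7, p=489, q=71
  k=5: a=1, p=551, q=80
  k=6: a=3, p=2142, q=311

2142/311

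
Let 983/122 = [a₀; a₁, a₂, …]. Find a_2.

2

983 = 8·122 + 7   →  a_0 = 8
122 = 17·7 + 3   →  a_1 = 17
7 = 2·3 + 1   →  a_2 = 2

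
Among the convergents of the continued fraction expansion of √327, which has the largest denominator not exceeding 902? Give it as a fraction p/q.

7830/433

√327 = [18; 12, 36, …] (period length 2).
Convergents:
  p_0/q_0 = 18/1
  p_1/q_1 = 217/12
  p_2/q_2 = 7830/433
  p_3/q_3 = 94177/5208
q_2 = 433 ≤ 902 < 5208 = q_3, so the answer is 7830/433.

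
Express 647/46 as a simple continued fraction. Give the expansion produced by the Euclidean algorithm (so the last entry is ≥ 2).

647 = 14·46 + 3
46 = 15·3 + 1
3 = 3·1 + 0  (stop)
So 647/46 = [14; 15, 3].

[14; 15, 3]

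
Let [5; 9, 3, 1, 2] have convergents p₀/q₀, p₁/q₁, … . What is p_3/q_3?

Using pₖ = aₖpₖ₋₁ + pₖ₋₂, qₖ = aₖqₖ₋₁ + qₖ₋₂ (with p₋₁=1, p₋₂=0, q₋₁=0, q₋₂=1):
  k=0: a=5, p=5, q=1
  k=1: a=9, p=46, q=9
  k=2: a=3, p=143, q=28
  k=3: a=1, p=189, q=37

189/37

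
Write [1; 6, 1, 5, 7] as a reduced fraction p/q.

337/294

Fold from the inside: start with 7/1.
  5 + 1/7 = 36/7
  1 + 7/36 = 43/36
  6 + 36/43 = 294/43
  1 + 43/294 = 337/294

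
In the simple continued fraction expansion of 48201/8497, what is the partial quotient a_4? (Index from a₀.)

48201 = 5·8497 + 5716   →  a_0 = 5
8497 = 1·5716 + 2781   →  a_1 = 1
5716 = 2·2781 + 154   →  a_2 = 2
2781 = 18·154 + 9   →  a_3 = 18
154 = 17·9 + 1   →  a_4 = 17

17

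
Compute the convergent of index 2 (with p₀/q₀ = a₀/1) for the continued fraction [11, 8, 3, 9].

Using pₖ = aₖpₖ₋₁ + pₖ₋₂, qₖ = aₖqₖ₋₁ + qₖ₋₂ (with p₋₁=1, p₋₂=0, q₋₁=0, q₋₂=1):
  k=0: a=11, p=11, q=1
  k=1: a=8, p=89, q=8
  k=2: a=3, p=278, q=25

278/25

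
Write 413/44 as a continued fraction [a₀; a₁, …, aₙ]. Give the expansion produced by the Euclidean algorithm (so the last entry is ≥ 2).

[9; 2, 1, 1, 2, 3]

413 = 9×44 + 17
44 = 2×17 + 10
17 = 1×10 + 7
10 = 1×7 + 3
7 = 2×3 + 1
3 = 3×1 + 0  (stop)
So 413/44 = [9; 2, 1, 1, 2, 3].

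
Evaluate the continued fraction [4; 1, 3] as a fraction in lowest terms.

Fold from the inside: start with 3/1.
  1 + 1/3 = 4/3
  4 + 3/4 = 19/4

19/4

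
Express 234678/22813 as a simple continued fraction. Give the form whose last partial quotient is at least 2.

[10; 3, 2, 15, 11, 19]

234678 = 10·22813 + 6548
22813 = 3·6548 + 3169
6548 = 2·3169 + 210
3169 = 15·210 + 19
210 = 11·19 + 1
19 = 19·1 + 0  (stop)
So 234678/22813 = [10; 3, 2, 15, 11, 19].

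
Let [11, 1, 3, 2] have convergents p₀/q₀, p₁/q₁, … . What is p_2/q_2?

47/4

Using pₖ = aₖpₖ₋₁ + pₖ₋₂, qₖ = aₖqₖ₋₁ + qₖ₋₂ (with p₋₁=1, p₋₂=0, q₋₁=0, q₋₂=1):
  k=0: a=11, p=11, q=1
  k=1: a=1, p=12, q=1
  k=2: a=3, p=47, q=4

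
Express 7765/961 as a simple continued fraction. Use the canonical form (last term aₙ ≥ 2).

7765 = 8×961 + 77
961 = 12×77 + 37
77 = 2×37 + 3
37 = 12×3 + 1
3 = 3×1 + 0  (stop)
So 7765/961 = [8; 12, 2, 12, 3].

[8; 12, 2, 12, 3]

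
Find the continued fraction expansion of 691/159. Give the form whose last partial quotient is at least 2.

691 = 4×159 + 55
159 = 2×55 + 49
55 = 1×49 + 6
49 = 8×6 + 1
6 = 6×1 + 0  (stop)
So 691/159 = [4; 2, 1, 8, 6].

[4; 2, 1, 8, 6]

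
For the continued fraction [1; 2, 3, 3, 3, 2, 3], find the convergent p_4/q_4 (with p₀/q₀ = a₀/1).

Using pₖ = aₖpₖ₋₁ + pₖ₋₂, qₖ = aₖqₖ₋₁ + qₖ₋₂ (with p₋₁=1, p₋₂=0, q₋₁=0, q₋₂=1):
  k=0: a=1, p=1, q=1
  k=1: a=2, p=3, q=2
  k=2: a=3, p=10, q=7
  k=3: a=3, p=33, q=23
  k=4: a=3, p=109, q=76

109/76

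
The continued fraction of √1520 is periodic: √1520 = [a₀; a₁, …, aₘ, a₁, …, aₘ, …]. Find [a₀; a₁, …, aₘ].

a₀ = ⌊√1520⌋ = 38.
With m₀=0, d₀=1 and mₖ₊₁ = dₖaₖ − mₖ, dₖ₊₁ = (n − mₖ₊₁²)/dₖ, aₖ₊₁ = ⌊(a₀+mₖ₊₁)/dₖ₊₁⌋:
  k=1: m=38, d=76, a=1
  k=2: m=38, d=1, a=76
d=1 and a=2a₀=76 at k=2, so the next step gives (m, d) = (38, 76) again — its k=1 value — and the period has length 2.

[38; 1, 76]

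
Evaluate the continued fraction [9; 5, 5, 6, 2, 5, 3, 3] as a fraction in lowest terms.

184347/20054

Using pₖ = aₖpₖ₋₁ + pₖ₋₂ and qₖ = aₖqₖ₋₁ + qₖ₋₂:
  k=0: a=9, p=9, q=1
  k=1: a=5, p=46, q=5
  k=2: a=5, p=239, q=26
  k=3: a=6, p=1480, q=161
  k=4: a=2, p=3199, q=348
  k=5: a=5, p=17475, q=1901
  k=6: a=3, p=55624, q=6051
  k=7: a=3, p=184347, q=20054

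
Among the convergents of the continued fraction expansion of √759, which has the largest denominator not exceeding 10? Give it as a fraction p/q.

248/9

√759 = [27; 1, 1, 4, 1, 1, 54, …] (period length 6).
Convergents:
  p_0/q_0 = 27/1
  p_1/q_1 = 28/1
  p_2/q_2 = 55/2
  p_3/q_3 = 248/9
  p_4/q_4 = 303/11
q_3 = 9 ≤ 10 < 11 = q_4, so the answer is 248/9.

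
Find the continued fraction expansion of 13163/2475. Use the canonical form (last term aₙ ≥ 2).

[5; 3, 7, 10, 11]

13163 = 5*2475 + 788
2475 = 3*788 + 111
788 = 7*111 + 11
111 = 10*11 + 1
11 = 11*1 + 0  (stop)
So 13163/2475 = [5; 3, 7, 10, 11].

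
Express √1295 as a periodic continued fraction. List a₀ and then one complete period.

a₀ = ⌊√1295⌋ = 35.
With m₀=0, d₀=1 and mₖ₊₁ = dₖaₖ − mₖ, dₖ₊₁ = (n − mₖ₊₁²)/dₖ, aₖ₊₁ = ⌊(a₀+mₖ₊₁)/dₖ₊₁⌋:
  k=1: m=35, d=70, a=1
  k=2: m=35, d=1, a=70
d=1 and a=2a₀=70 at k=2, so the next step gives (m, d) = (35, 70) again — its k=1 value — and the period has length 2.

[35; 1, 70]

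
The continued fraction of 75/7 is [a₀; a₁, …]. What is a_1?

75 = 10·7 + 5   →  a_0 = 10
7 = 1·5 + 2   →  a_1 = 1

1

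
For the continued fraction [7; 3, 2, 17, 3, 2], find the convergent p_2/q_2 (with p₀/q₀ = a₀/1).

51/7

Using pₖ = aₖpₖ₋₁ + pₖ₋₂, qₖ = aₖqₖ₋₁ + qₖ₋₂ (with p₋₁=1, p₋₂=0, q₋₁=0, q₋₂=1):
  k=0: a=7, p=7, q=1
  k=1: a=3, p=22, q=3
  k=2: a=2, p=51, q=7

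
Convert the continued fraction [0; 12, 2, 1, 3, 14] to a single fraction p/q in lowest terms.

157/1941

Fold from the inside: start with 14/1.
  3 + 1/14 = 43/14
  1 + 14/43 = 57/43
  2 + 43/57 = 157/57
  12 + 57/157 = 1941/157
  0 + 157/1941 = 157/1941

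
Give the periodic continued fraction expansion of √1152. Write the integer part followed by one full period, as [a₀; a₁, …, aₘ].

[33; 1, 15, 1, 66]

a₀ = ⌊√1152⌋ = 33.
With m₀=0, d₀=1 and mₖ₊₁ = dₖaₖ − mₖ, dₖ₊₁ = (n − mₖ₊₁²)/dₖ, aₖ₊₁ = ⌊(a₀+mₖ₊₁)/dₖ₊₁⌋:
  k=1: m=33, d=63, a=1
  k=2: m=30, d=4, a=15
  k=3: m=30, d=63, a=1
  k=4: m=33, d=1, a=66
d=1 and a=2a₀=66 at k=4, so the next step gives (m, d) = (33, 63) again — its k=1 value — and the period has length 4.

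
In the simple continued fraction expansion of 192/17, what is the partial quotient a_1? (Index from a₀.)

192 = 11·17 + 5   →  a_0 = 11
17 = 3·5 + 2   →  a_1 = 3

3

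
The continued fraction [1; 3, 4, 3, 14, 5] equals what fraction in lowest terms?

3990/3047

Fold from the inside: start with 5/1.
  14 + 1/5 = 71/5
  3 + 5/71 = 218/71
  4 + 71/218 = 943/218
  3 + 218/943 = 3047/943
  1 + 943/3047 = 3990/3047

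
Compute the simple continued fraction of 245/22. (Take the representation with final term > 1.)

245 = 11×22 + 3
22 = 7×3 + 1
3 = 3×1 + 0  (stop)
So 245/22 = [11; 7, 3].

[11; 7, 3]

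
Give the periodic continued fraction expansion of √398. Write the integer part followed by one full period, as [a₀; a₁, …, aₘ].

[19; 1, 18, 1, 38]

a₀ = ⌊√398⌋ = 19.
With m₀=0, d₀=1 and mₖ₊₁ = dₖaₖ − mₖ, dₖ₊₁ = (n − mₖ₊₁²)/dₖ, aₖ₊₁ = ⌊(a₀+mₖ₊₁)/dₖ₊₁⌋:
  k=1: m=19, d=37, a=1
  k=2: m=18, d=2, a=18
  k=3: m=18, d=37, a=1
  k=4: m=19, d=1, a=38
d=1 and a=2a₀=38 at k=4, so the next step gives (m, d) = (19, 37) again — its k=1 value — and the period has length 4.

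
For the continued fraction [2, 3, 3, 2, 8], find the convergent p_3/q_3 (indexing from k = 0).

Using pₖ = aₖpₖ₋₁ + pₖ₋₂, qₖ = aₖqₖ₋₁ + qₖ₋₂ (with p₋₁=1, p₋₂=0, q₋₁=0, q₋₂=1):
  k=0: a=2, p=2, q=1
  k=1: a=3, p=7, q=3
  k=2: a=3, p=23, q=10
  k=3: a=2, p=53, q=23

53/23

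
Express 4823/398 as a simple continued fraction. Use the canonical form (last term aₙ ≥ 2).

4823 = 12*398 + 47
398 = 8*47 + 22
47 = 2*22 + 3
22 = 7*3 + 1
3 = 3*1 + 0  (stop)
So 4823/398 = [12; 8, 2, 7, 3].

[12; 8, 2, 7, 3]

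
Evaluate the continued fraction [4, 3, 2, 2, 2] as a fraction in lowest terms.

Using pₖ = aₖpₖ₋₁ + pₖ₋₂ and qₖ = aₖqₖ₋₁ + qₖ₋₂:
  k=0: a=4, p=4, q=1
  k=1: a=3, p=13, q=3
  k=2: a=2, p=30, q=7
  k=3: a=2, p=73, q=17
  k=4: a=2, p=176, q=41

176/41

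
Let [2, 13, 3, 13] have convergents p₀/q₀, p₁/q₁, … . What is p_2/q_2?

83/40

Using pₖ = aₖpₖ₋₁ + pₖ₋₂, qₖ = aₖqₖ₋₁ + qₖ₋₂ (with p₋₁=1, p₋₂=0, q₋₁=0, q₋₂=1):
  k=0: a=2, p=2, q=1
  k=1: a=13, p=27, q=13
  k=2: a=3, p=83, q=40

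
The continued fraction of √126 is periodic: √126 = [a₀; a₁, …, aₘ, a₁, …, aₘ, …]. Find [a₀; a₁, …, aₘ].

a₀ = ⌊√126⌋ = 11.
With m₀=0, d₀=1 and mₖ₊₁ = dₖaₖ − mₖ, dₖ₊₁ = (n − mₖ₊₁²)/dₖ, aₖ₊₁ = ⌊(a₀+mₖ₊₁)/dₖ₊₁⌋:
  k=1: m=11, d=5, a=4
  k=2: m=9, d=9, a=2
  k=3: m=9, d=5, a=4
  k=4: m=11, d=1, a=22
d=1 and a=2a₀=22 at k=4, so the next step gives (m, d) = (11, 5) again — its k=1 value — and the period has length 4.

[11; 4, 2, 4, 22]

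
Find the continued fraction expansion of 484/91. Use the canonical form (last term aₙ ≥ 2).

[5; 3, 7, 4]

484 = 5*91 + 29
91 = 3*29 + 4
29 = 7*4 + 1
4 = 4*1 + 0  (stop)
So 484/91 = [5; 3, 7, 4].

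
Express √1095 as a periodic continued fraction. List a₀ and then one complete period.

[33; 11, 66]

a₀ = ⌊√1095⌋ = 33.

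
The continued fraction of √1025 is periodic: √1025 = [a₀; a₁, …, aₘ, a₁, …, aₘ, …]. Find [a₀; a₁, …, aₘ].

[32; 64]

a₀ = ⌊√1025⌋ = 32.
With m₀=0, d₀=1 and mₖ₊₁ = dₖaₖ − mₖ, dₖ₊₁ = (n − mₖ₊₁²)/dₖ, aₖ₊₁ = ⌊(a₀+mₖ₊₁)/dₖ₊₁⌋:
  k=1: m=32, d=1, a=64
d=1 and a=2a₀=64 at k=1, so the next step gives (m, d) = (32, 1) again — its k=1 value — and the period has length 1.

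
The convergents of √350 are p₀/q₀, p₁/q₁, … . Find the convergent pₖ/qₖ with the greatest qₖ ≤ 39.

√350 = [18; 1, 2, 2, 2, 1, 36, …] (period length 6).
Convergents:
  p_0/q_0 = 18/1
  p_1/q_1 = 19/1
  p_2/q_2 = 56/3
  p_3/q_3 = 131/7
  p_4/q_4 = 318/17
  p_5/q_5 = 449/24
  p_6/q_6 = 16482/881
q_5 = 24 ≤ 39 < 881 = q_6, so the answer is 449/24.

449/24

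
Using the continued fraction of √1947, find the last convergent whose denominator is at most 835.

√1947 = [44; 8, 88, …] (period length 2).
Convergents:
  p_0/q_0 = 44/1
  p_1/q_1 = 353/8
  p_2/q_2 = 31108/705
  p_3/q_3 = 249217/5648
q_2 = 705 ≤ 835 < 5648 = q_3, so the answer is 31108/705.

31108/705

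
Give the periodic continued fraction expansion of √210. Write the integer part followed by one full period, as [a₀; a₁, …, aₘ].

a₀ = ⌊√210⌋ = 14.

[14; 2, 28]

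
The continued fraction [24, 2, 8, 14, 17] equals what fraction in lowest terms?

100257/4097

Using pₖ = aₖpₖ₋₁ + pₖ₋₂ and qₖ = aₖqₖ₋₁ + qₖ₋₂:
  k=0: a=24, p=24, q=1
  k=1: a=2, p=49, q=2
  k=2: a=8, p=416, q=17
  k=3: a=14, p=5873, q=240
  k=4: a=17, p=100257, q=4097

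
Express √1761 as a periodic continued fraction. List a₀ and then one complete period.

a₀ = ⌊√1761⌋ = 41.
With m₀=0, d₀=1 and mₖ₊₁ = dₖaₖ − mₖ, dₖ₊₁ = (n − mₖ₊₁²)/dₖ, aₖ₊₁ = ⌊(a₀+mₖ₊₁)/dₖ₊₁⌋:
  k=1: m=41, d=80, a=1
  k=2: m=39, d=3, a=26
  k=3: m=39, d=80, a=1
  k=4: m=41, d=1, a=82
d=1 and a=2a₀=82 at k=4, so the next step gives (m, d) = (41, 80) again — its k=1 value — and the period has length 4.

[41; 1, 26, 1, 82]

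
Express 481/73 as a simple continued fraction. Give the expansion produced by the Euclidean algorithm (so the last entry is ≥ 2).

[6; 1, 1, 2, 3, 4]

481 = 6·73 + 43
73 = 1·43 + 30
43 = 1·30 + 13
30 = 2·13 + 4
13 = 3·4 + 1
4 = 4·1 + 0  (stop)
So 481/73 = [6; 1, 1, 2, 3, 4].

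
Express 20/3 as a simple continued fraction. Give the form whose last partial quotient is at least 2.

[6; 1, 2]

20 = 6·3 + 2
3 = 1·2 + 1
2 = 2·1 + 0  (stop)
So 20/3 = [6; 1, 2].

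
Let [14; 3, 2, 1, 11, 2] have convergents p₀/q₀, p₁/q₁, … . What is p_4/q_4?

Using pₖ = aₖpₖ₋₁ + pₖ₋₂, qₖ = aₖqₖ₋₁ + qₖ₋₂ (with p₋₁=1, p₋₂=0, q₋₁=0, q₋₂=1):
  k=0: a=14, p=14, q=1
  k=1: a=3, p=43, q=3
  k=2: a=2, p=100, q=7
  k=3: a=1, p=143, q=10
  k=4: a=11, p=1673, q=117

1673/117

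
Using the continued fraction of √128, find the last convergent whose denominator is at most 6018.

√128 = [11; 3, 5, 3, 22, …] (period length 4).
Convergents:
  p_0/q_0 = 11/1
  p_1/q_1 = 34/3
  p_2/q_2 = 181/16
  p_3/q_3 = 577/51
  p_4/q_4 = 12875/1138
  p_5/q_5 = 39202/3465
  p_6/q_6 = 208885/18463
q_5 = 3465 ≤ 6018 < 18463 = q_6, so the answer is 39202/3465.

39202/3465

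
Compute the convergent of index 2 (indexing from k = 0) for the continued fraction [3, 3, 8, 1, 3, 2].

83/25

Using pₖ = aₖpₖ₋₁ + pₖ₋₂, qₖ = aₖqₖ₋₁ + qₖ₋₂ (with p₋₁=1, p₋₂=0, q₋₁=0, q₋₂=1):
  k=0: a=3, p=3, q=1
  k=1: a=3, p=10, q=3
  k=2: a=8, p=83, q=25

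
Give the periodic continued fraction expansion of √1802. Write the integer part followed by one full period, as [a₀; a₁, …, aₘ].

a₀ = ⌊√1802⌋ = 42.
With m₀=0, d₀=1 and mₖ₊₁ = dₖaₖ − mₖ, dₖ₊₁ = (n − mₖ₊₁²)/dₖ, aₖ₊₁ = ⌊(a₀+mₖ₊₁)/dₖ₊₁⌋:
  k=1: m=42, d=38, a=2
  k=2: m=34, d=17, a=4
  k=3: m=34, d=38, a=2
  k=4: m=42, d=1, a=84
d=1 and a=2a₀=84 at k=4, so the next step gives (m, d) = (42, 38) again — its k=1 value — and the period has length 4.

[42; 2, 4, 2, 84]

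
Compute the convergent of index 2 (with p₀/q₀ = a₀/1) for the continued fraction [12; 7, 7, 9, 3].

607/50

Using pₖ = aₖpₖ₋₁ + pₖ₋₂, qₖ = aₖqₖ₋₁ + qₖ₋₂ (with p₋₁=1, p₋₂=0, q₋₁=0, q₋₂=1):
  k=0: a=12, p=12, q=1
  k=1: a=7, p=85, q=7
  k=2: a=7, p=607, q=50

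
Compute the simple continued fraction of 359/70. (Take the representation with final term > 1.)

359 = 5×70 + 9
70 = 7×9 + 7
9 = 1×7 + 2
7 = 3×2 + 1
2 = 2×1 + 0  (stop)
So 359/70 = [5; 7, 1, 3, 2].

[5; 7, 1, 3, 2]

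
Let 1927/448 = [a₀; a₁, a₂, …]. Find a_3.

7

1927 = 4·448 + 135   →  a_0 = 4
448 = 3·135 + 43   →  a_1 = 3
135 = 3·43 + 6   →  a_2 = 3
43 = 7·6 + 1   →  a_3 = 7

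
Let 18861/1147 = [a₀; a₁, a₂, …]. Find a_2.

18861 = 16·1147 + 509   →  a_0 = 16
1147 = 2·509 + 129   →  a_1 = 2
509 = 3·129 + 122   →  a_2 = 3

3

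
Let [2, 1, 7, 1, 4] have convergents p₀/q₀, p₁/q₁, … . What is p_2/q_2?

Using pₖ = aₖpₖ₋₁ + pₖ₋₂, qₖ = aₖqₖ₋₁ + qₖ₋₂ (with p₋₁=1, p₋₂=0, q₋₁=0, q₋₂=1):
  k=0: a=2, p=2, q=1
  k=1: a=1, p=3, q=1
  k=2: a=7, p=23, q=8

23/8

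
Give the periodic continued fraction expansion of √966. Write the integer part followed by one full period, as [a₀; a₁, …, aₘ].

a₀ = ⌊√966⌋ = 31.
With m₀=0, d₀=1 and mₖ₊₁ = dₖaₖ − mₖ, dₖ₊₁ = (n − mₖ₊₁²)/dₖ, aₖ₊₁ = ⌊(a₀+mₖ₊₁)/dₖ₊₁⌋:
  k=1: m=31, d=5, a=12
  k=2: m=29, d=25, a=2
  k=3: m=21, d=21, a=2
  k=4: m=21, d=25, a=2
  k=5: m=29, d=5, a=12
  k=6: m=31, d=1, a=62
d=1 and a=2a₀=62 at k=6, so the next step gives (m, d) = (31, 5) again — its k=1 value — and the period has length 6.

[31; 12, 2, 2, 2, 12, 62]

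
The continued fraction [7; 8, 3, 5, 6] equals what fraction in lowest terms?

5860/823

Fold from the inside: start with 6/1.
  5 + 1/6 = 31/6
  3 + 6/31 = 99/31
  8 + 31/99 = 823/99
  7 + 99/823 = 5860/823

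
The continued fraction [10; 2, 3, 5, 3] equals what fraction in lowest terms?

Using pₖ = aₖpₖ₋₁ + pₖ₋₂ and qₖ = aₖqₖ₋₁ + qₖ₋₂:
  k=0: a=10, p=10, q=1
  k=1: a=2, p=21, q=2
  k=2: a=3, p=73, q=7
  k=3: a=5, p=386, q=37
  k=4: a=3, p=1231, q=118

1231/118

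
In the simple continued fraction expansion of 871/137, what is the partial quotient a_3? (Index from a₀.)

871 = 6·137 + 49   →  a_0 = 6
137 = 2·49 + 39   →  a_1 = 2
49 = 1·39 + 10   →  a_2 = 1
39 = 3·10 + 9   →  a_3 = 3

3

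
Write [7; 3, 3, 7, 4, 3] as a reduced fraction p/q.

7148/979

Using pₖ = aₖpₖ₋₁ + pₖ₋₂ and qₖ = aₖqₖ₋₁ + qₖ₋₂:
  k=0: a=7, p=7, q=1
  k=1: a=3, p=22, q=3
  k=2: a=3, p=73, q=10
  k=3: a=7, p=533, q=73
  k=4: a=4, p=2205, q=302
  k=5: a=3, p=7148, q=979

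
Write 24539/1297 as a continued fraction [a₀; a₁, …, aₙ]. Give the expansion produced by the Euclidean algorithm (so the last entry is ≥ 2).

24539 = 18*1297 + 1193
1297 = 1*1193 + 104
1193 = 11*104 + 49
104 = 2*49 + 6
49 = 8*6 + 1
6 = 6*1 + 0  (stop)
So 24539/1297 = [18; 1, 11, 2, 8, 6].

[18; 1, 11, 2, 8, 6]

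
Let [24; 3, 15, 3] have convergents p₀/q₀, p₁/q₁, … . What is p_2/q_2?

1119/46

Using pₖ = aₖpₖ₋₁ + pₖ₋₂, qₖ = aₖqₖ₋₁ + qₖ₋₂ (with p₋₁=1, p₋₂=0, q₋₁=0, q₋₂=1):
  k=0: a=24, p=24, q=1
  k=1: a=3, p=73, q=3
  k=2: a=15, p=1119, q=46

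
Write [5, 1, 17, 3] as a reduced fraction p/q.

Fold from the inside: start with 3/1.
  17 + 1/3 = 52/3
  1 + 3/52 = 55/52
  5 + 52/55 = 327/55

327/55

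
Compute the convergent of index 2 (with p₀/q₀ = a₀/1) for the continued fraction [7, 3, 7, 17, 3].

Using pₖ = aₖpₖ₋₁ + pₖ₋₂, qₖ = aₖqₖ₋₁ + qₖ₋₂ (with p₋₁=1, p₋₂=0, q₋₁=0, q₋₂=1):
  k=0: a=7, p=7, q=1
  k=1: a=3, p=22, q=3
  k=2: a=7, p=161, q=22

161/22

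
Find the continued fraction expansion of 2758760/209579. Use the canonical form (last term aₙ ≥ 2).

[13; 6, 8, 5, 3, 15, 17]

2758760 = 13*209579 + 34233
209579 = 6*34233 + 4181
34233 = 8*4181 + 785
4181 = 5*785 + 256
785 = 3*256 + 17
256 = 15*17 + 1
17 = 17*1 + 0  (stop)
So 2758760/209579 = [13; 6, 8, 5, 3, 15, 17].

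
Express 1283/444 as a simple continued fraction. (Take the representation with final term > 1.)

[2; 1, 8, 16, 3]

1283 = 2·444 + 395
444 = 1·395 + 49
395 = 8·49 + 3
49 = 16·3 + 1
3 = 3·1 + 0  (stop)
So 1283/444 = [2; 1, 8, 16, 3].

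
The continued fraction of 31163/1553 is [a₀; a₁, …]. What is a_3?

31163 = 20·1553 + 103   →  a_0 = 20
1553 = 15·103 + 8   →  a_1 = 15
103 = 12·8 + 7   →  a_2 = 12
8 = 1·7 + 1   →  a_3 = 1

1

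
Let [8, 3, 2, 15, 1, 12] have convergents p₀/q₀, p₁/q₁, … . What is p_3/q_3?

Using pₖ = aₖpₖ₋₁ + pₖ₋₂, qₖ = aₖqₖ₋₁ + qₖ₋₂ (with p₋₁=1, p₋₂=0, q₋₁=0, q₋₂=1):
  k=0: a=8, p=8, q=1
  k=1: a=3, p=25, q=3
  k=2: a=2, p=58, q=7
  k=3: a=15, p=895, q=108

895/108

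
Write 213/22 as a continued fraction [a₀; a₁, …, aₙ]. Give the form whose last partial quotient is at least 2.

213 = 9·22 + 15
22 = 1·15 + 7
15 = 2·7 + 1
7 = 7·1 + 0  (stop)
So 213/22 = [9; 1, 2, 7].

[9; 1, 2, 7]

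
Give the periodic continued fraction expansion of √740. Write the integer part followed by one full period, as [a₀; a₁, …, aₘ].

[27; 4, 1, 12, 1, 4, 54]

a₀ = ⌊√740⌋ = 27.
With m₀=0, d₀=1 and mₖ₊₁ = dₖaₖ − mₖ, dₖ₊₁ = (n − mₖ₊₁²)/dₖ, aₖ₊₁ = ⌊(a₀+mₖ₊₁)/dₖ₊₁⌋:
  k=1: m=27, d=11, a=4
  k=2: m=17, d=41, a=1
  k=3: m=24, d=4, a=12
  k=4: m=24, d=41, a=1
  k=5: m=17, d=11, a=4
  k=6: m=27, d=1, a=54
d=1 and a=2a₀=54 at k=6, so the next step gives (m, d) = (27, 11) again — its k=1 value — and the period has length 6.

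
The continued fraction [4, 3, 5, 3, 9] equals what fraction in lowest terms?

2049/475

Fold from the inside: start with 9/1.
  3 + 1/9 = 28/9
  5 + 9/28 = 149/28
  3 + 28/149 = 475/149
  4 + 149/475 = 2049/475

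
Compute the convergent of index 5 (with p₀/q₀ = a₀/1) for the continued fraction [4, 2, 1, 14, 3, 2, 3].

1363/314

Using pₖ = aₖpₖ₋₁ + pₖ₋₂, qₖ = aₖqₖ₋₁ + qₖ₋₂ (with p₋₁=1, p₋₂=0, q₋₁=0, q₋₂=1):
  k=0: a=4, p=4, q=1
  k=1: a=2, p=9, q=2
  k=2: a=1, p=13, q=3
  k=3: a=14, p=191, q=44
  k=4: a=3, p=586, q=135
  k=5: a=2, p=1363, q=314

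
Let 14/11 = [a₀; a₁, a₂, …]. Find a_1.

14 = 1·11 + 3   →  a_0 = 1
11 = 3·3 + 2   →  a_1 = 3

3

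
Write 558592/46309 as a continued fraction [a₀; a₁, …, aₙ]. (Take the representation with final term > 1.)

[12; 16, 17, 2, 11, 3, 2]

558592 = 12*46309 + 2884
46309 = 16*2884 + 165
2884 = 17*165 + 79
165 = 2*79 + 7
79 = 11*7 + 2
7 = 3*2 + 1
2 = 2*1 + 0  (stop)
So 558592/46309 = [12; 16, 17, 2, 11, 3, 2].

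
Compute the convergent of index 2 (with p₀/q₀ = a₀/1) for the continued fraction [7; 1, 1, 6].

15/2

Using pₖ = aₖpₖ₋₁ + pₖ₋₂, qₖ = aₖqₖ₋₁ + qₖ₋₂ (with p₋₁=1, p₋₂=0, q₋₁=0, q₋₂=1):
  k=0: a=7, p=7, q=1
  k=1: a=1, p=8, q=1
  k=2: a=1, p=15, q=2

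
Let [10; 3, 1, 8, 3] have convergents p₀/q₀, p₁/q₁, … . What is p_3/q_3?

359/35

Using pₖ = aₖpₖ₋₁ + pₖ₋₂, qₖ = aₖqₖ₋₁ + qₖ₋₂ (with p₋₁=1, p₋₂=0, q₋₁=0, q₋₂=1):
  k=0: a=10, p=10, q=1
  k=1: a=3, p=31, q=3
  k=2: a=1, p=41, q=4
  k=3: a=8, p=359, q=35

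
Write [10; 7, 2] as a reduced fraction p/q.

Fold from the inside: start with 2/1.
  7 + 1/2 = 15/2
  10 + 2/15 = 152/15

152/15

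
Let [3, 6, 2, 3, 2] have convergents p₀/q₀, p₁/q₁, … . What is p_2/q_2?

41/13

Using pₖ = aₖpₖ₋₁ + pₖ₋₂, qₖ = aₖqₖ₋₁ + qₖ₋₂ (with p₋₁=1, p₋₂=0, q₋₁=0, q₋₂=1):
  k=0: a=3, p=3, q=1
  k=1: a=6, p=19, q=6
  k=2: a=2, p=41, q=13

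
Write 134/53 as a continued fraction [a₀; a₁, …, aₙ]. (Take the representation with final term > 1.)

134 = 2×53 + 28
53 = 1×28 + 25
28 = 1×25 + 3
25 = 8×3 + 1
3 = 3×1 + 0  (stop)
So 134/53 = [2; 1, 1, 8, 3].

[2; 1, 1, 8, 3]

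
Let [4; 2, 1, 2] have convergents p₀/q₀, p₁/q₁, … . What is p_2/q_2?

13/3

Using pₖ = aₖpₖ₋₁ + pₖ₋₂, qₖ = aₖqₖ₋₁ + qₖ₋₂ (with p₋₁=1, p₋₂=0, q₋₁=0, q₋₂=1):
  k=0: a=4, p=4, q=1
  k=1: a=2, p=9, q=2
  k=2: a=1, p=13, q=3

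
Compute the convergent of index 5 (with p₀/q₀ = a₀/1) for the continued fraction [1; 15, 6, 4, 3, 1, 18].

1713/1607

Using pₖ = aₖpₖ₋₁ + pₖ₋₂, qₖ = aₖqₖ₋₁ + qₖ₋₂ (with p₋₁=1, p₋₂=0, q₋₁=0, q₋₂=1):
  k=0: a=1, p=1, q=1
  k=1: a=15, p=16, q=15
  k=2: a=6, p=97, q=91
  k=3: a=4, p=404, q=379
  k=4: a=3, p=1309, q=1228
  k=5: a=1, p=1713, q=1607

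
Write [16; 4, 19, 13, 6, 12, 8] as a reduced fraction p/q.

9754867/600419

Fold from the inside: start with 8/1.
  12 + 1/8 = 97/8
  6 + 8/97 = 590/97
  13 + 97/590 = 7767/590
  19 + 590/7767 = 148163/7767
  4 + 7767/148163 = 600419/148163
  16 + 148163/600419 = 9754867/600419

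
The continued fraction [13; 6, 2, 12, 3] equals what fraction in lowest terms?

6564/499

Using pₖ = aₖpₖ₋₁ + pₖ₋₂ and qₖ = aₖqₖ₋₁ + qₖ₋₂:
  k=0: a=13, p=13, q=1
  k=1: a=6, p=79, q=6
  k=2: a=2, p=171, q=13
  k=3: a=12, p=2131, q=162
  k=4: a=3, p=6564, q=499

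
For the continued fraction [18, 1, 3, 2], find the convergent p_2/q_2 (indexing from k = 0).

75/4

Using pₖ = aₖpₖ₋₁ + pₖ₋₂, qₖ = aₖqₖ₋₁ + qₖ₋₂ (with p₋₁=1, p₋₂=0, q₋₁=0, q₋₂=1):
  k=0: a=18, p=18, q=1
  k=1: a=1, p=19, q=1
  k=2: a=3, p=75, q=4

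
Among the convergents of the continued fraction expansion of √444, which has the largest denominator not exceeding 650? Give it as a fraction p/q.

12411/589

√444 = [21; 14, 42, …] (period length 2).
Convergents:
  p_0/q_0 = 21/1
  p_1/q_1 = 295/14
  p_2/q_2 = 12411/589
  p_3/q_3 = 174049/8260
q_2 = 589 ≤ 650 < 8260 = q_3, so the answer is 12411/589.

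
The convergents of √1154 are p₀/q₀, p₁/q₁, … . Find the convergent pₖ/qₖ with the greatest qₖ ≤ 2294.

77351/2277

√1154 = [33; 1, 32, 1, 66, …] (period length 4).
Convergents:
  p_0/q_0 = 33/1
  p_1/q_1 = 34/1
  p_2/q_2 = 1121/33
  p_3/q_3 = 1155/34
  p_4/q_4 = 77351/2277
  p_5/q_5 = 78506/2311
q_4 = 2277 ≤ 2294 < 2311 = q_5, so the answer is 77351/2277.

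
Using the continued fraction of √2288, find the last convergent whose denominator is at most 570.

√2288 = [47; 1, 4, 1, 94, …] (period length 4).
Convergents:
  p_0/q_0 = 47/1
  p_1/q_1 = 48/1
  p_2/q_2 = 239/5
  p_3/q_3 = 287/6
  p_4/q_4 = 27217/569
  p_5/q_5 = 27504/575
q_4 = 569 ≤ 570 < 575 = q_5, so the answer is 27217/569.

27217/569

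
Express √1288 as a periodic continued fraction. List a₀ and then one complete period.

a₀ = ⌊√1288⌋ = 35.

[35; 1, 7, 1, 70]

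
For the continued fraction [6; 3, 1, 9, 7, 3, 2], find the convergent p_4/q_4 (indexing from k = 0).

1733/277

Using pₖ = aₖpₖ₋₁ + pₖ₋₂, qₖ = aₖqₖ₋₁ + qₖ₋₂ (with p₋₁=1, p₋₂=0, q₋₁=0, q₋₂=1):
  k=0: a=6, p=6, q=1
  k=1: a=3, p=19, q=3
  k=2: a=1, p=25, q=4
  k=3: a=9, p=244, q=39
  k=4: a=7, p=1733, q=277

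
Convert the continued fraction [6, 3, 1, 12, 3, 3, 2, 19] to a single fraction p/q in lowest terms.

145993/23341

Using pₖ = aₖpₖ₋₁ + pₖ₋₂ and qₖ = aₖqₖ₋₁ + qₖ₋₂:
  k=0: a=6, p=6, q=1
  k=1: a=3, p=19, q=3
  k=2: a=1, p=25, q=4
  k=3: a=12, p=319, q=51
  k=4: a=3, p=982, q=157
  k=5: a=3, p=3265, q=522
  k=6: a=2, p=7512, q=1201
  k=7: a=19, p=145993, q=23341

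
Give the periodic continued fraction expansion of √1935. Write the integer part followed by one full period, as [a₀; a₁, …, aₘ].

a₀ = ⌊√1935⌋ = 43.
With m₀=0, d₀=1 and mₖ₊₁ = dₖaₖ − mₖ, dₖ₊₁ = (n − mₖ₊₁²)/dₖ, aₖ₊₁ = ⌊(a₀+mₖ₊₁)/dₖ₊₁⌋:
  k=1: m=43, d=86, a=1
  k=2: m=43, d=1, a=86
d=1 and a=2a₀=86 at k=2, so the next step gives (m, d) = (43, 86) again — its k=1 value — and the period has length 2.

[43; 1, 86]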